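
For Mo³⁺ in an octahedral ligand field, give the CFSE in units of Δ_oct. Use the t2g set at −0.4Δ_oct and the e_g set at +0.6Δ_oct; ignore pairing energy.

-1.2 Δ_oct

Mo³⁺: group 6, so d-count = 6 − 3 = 3.
For octahedral d³ the high- and low-spin configurations coincide.
Configuration: t2g^3 e_g^0.
CFSE = 3(-0.4Δ_oct) + 0(0.6Δ_oct) = -1.2Δ_oct + 0.0Δ_oct = -1.2Δ_oct.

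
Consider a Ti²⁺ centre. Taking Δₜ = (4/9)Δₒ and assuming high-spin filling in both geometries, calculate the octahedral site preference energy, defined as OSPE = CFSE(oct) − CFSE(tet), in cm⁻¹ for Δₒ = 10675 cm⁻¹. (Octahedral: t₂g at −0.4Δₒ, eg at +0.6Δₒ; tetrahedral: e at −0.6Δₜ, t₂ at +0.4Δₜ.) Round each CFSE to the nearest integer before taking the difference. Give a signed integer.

Ti sits in group 4; removing 2 electrons leaves Ti²⁺ with 4 − 2 = 2 d electrons.
Octahedral high-spin t2g^2 e_g^0: CFSE = -0.8 × 10675 = -8540 cm⁻¹.
In a tetrahedral site the filling is e^2 t2^0: CFSE(tet) = -1.2Δₜ = -1.2 × (4/9)(10675) = -5693 cm⁻¹.
Subtracting, OSPE = -8540 − (-5693) = -2847 cm⁻¹.

-2847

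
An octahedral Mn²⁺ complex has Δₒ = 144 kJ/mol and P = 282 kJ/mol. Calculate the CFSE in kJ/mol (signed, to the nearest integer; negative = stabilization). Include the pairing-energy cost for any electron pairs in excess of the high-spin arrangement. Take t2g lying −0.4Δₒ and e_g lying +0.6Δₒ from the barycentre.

Mn sits in group 7; removing 2 electrons leaves Mn²⁺ with 7 − 2 = 5 d electrons.
Δₒ < P, so pairing is avoided: the ground state is high-spin.
That gives t2g^3 e_g^2.
Orbital CFSE = 0.0Δₒ = 0.0 × 144 = 0 kJ/mol.
High-spin has no excess pairs, so no pairing correction applies.

0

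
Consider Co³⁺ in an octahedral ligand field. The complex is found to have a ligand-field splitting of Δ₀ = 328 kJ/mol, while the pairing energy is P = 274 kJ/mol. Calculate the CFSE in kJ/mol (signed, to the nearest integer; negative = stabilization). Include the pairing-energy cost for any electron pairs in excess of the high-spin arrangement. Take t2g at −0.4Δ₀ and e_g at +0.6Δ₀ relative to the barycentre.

-239

Group 9 minus oxidation state +3 gives a d⁶ configuration for Co³⁺.
Δ₀ > P, so pairing is preferred: the ground state is low-spin.
Filling d⁶ accordingly: t2g^6 e_g^0.
Orbital CFSE = -2.4Δ₀ = -2.4 × 328 = -787 kJ/mol.
Excess pairs vs high-spin: 3 − 1 = 2; pairing cost = +548 kJ/mol.
Net CFSE = -787 + 548 = -239 kJ/mol.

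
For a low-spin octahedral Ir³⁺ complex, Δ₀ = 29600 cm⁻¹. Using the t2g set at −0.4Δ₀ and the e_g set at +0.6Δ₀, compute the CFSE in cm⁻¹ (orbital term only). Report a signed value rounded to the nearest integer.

Group 9 minus oxidation state +3 gives a d⁶ configuration for Ir³⁺.
Configuration: t2g^6 e_g^0.
CFSE(orbital) = 6×(-0.4Δ₀) + 0×(0.6Δ₀) = -2.4Δ₀; with Δ₀ = 29600 cm⁻¹ that is -71040 cm⁻¹.

-71040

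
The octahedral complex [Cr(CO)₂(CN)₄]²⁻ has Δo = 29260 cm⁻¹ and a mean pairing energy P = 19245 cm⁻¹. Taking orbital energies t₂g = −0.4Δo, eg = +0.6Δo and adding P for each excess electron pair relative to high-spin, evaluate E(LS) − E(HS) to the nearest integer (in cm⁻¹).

-10015

Ligand charges: 2×(+0) from CO and 4×(-1) from CN⁻ sum to -4; with overall charge -2, Cr is +2.
Cr sits in group 6; removing 2 electrons leaves Cr²⁺ with 6 − 2 = 4 d electrons.
High-spin d⁴ fills as t₂g³ eg¹ with CFSE 3(−0.4) + 1(+0.6) = -0.6Δo = -17556 cm⁻¹.
Low-spin t₂g⁴ eg⁰ gives -1.6Δo = -46816 cm⁻¹, but forming 1 extra pair costs 1P = 19245 cm⁻¹, so E(LS) = -46816 + 19245 = -27571 cm⁻¹.
E(LS) − E(HS) = -27571 − (-17556) = -10015 cm⁻¹.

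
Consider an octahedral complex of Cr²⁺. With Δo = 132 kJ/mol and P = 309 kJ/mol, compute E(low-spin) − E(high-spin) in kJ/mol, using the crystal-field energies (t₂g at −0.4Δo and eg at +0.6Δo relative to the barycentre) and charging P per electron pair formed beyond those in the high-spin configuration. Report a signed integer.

Cr²⁺: group 6, so d-count = 6 − 2 = 4.
High-spin d⁴ fills as t₂g³ eg¹ with CFSE 3(−0.4) + 1(+0.6) = -0.6Δo = -79 kJ/mol.
Low-spin t₂g⁴ eg⁰ gives -1.6Δo = -211 kJ/mol, but forming 1 extra pair costs 1P = 309 kJ/mol, so E(LS) = -211 + 309 = 98 kJ/mol.
E(LS) − E(HS) = 98 − (-79) = 177 kJ/mol.

177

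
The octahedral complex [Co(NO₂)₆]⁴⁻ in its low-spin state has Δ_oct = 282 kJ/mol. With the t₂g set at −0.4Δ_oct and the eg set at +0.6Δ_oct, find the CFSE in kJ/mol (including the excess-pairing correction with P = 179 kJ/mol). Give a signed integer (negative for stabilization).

Each NO₂⁻ contributes -1; 6 × (-1) = -6. With overall charge -4, Co is in the +2 oxidation state.
Co sits in group 9; removing 2 electrons leaves Co²⁺ with 9 − 2 = 7 d electrons.
The d⁷ electrons fill as t₂g⁶ eg¹.
The orbital stabilization is -1.8Δ_oct = -1.8 × 282 = -508 kJ/mol.
Pairing penalty: 3 pairs vs 2 in the high-spin reference → 1 extra × P = 179 kJ/mol.
Combining: -508 + 179 = -329 kJ/mol.

-329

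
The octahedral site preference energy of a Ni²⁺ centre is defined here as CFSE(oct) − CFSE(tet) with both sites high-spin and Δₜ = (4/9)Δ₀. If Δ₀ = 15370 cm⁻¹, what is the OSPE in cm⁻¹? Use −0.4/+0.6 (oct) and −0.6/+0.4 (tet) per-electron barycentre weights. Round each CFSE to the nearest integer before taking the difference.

Group 10 minus oxidation state +2 gives a d⁸ configuration for Ni²⁺.
Octahedral high-spin t₂g⁶ eg²: CFSE = -1.2 × 15370 = -18444 cm⁻¹.
In a tetrahedral site the filling is e⁴ t₂⁴: CFSE(tet) = -0.8Δₜ = -0.8 × (4/9)(15370) = -5465 cm⁻¹.
Subtracting, OSPE = -18444 − (-5465) = -12979 cm⁻¹.

-12979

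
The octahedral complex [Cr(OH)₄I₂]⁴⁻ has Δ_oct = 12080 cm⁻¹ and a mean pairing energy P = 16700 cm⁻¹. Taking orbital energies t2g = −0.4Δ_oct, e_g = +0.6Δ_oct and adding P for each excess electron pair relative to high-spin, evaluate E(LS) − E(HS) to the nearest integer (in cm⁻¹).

Ligand charges: 4×(-1) from OH⁻ and 2×(-1) from I⁻ sum to -6; with overall charge -4, Cr is +2.
Cr sits in group 6; removing 2 electrons leaves Cr²⁺ with 6 − 2 = 4 d electrons.
In the high-spin limit (t2g^3 e_g^1) the orbital term is -0.6Δ_oct = -7248 cm⁻¹, with no excess pairing.
Low-spin t2g^4 e_g^0 gives -1.6Δ_oct = -19328 cm⁻¹, but forming 1 extra pair costs 1P = 16700 cm⁻¹, so E(LS) = -19328 + 16700 = -2628 cm⁻¹.
The difference is -2628 − (-7248) = 4620 cm⁻¹, so high-spin lies lower.

4620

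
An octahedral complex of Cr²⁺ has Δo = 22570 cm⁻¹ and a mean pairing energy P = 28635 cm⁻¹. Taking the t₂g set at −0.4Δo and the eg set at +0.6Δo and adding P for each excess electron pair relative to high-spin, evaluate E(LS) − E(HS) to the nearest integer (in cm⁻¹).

6065

Group 6 minus oxidation state +2 gives a d⁴ configuration for Cr²⁺.
In the high-spin limit (t₂g³ eg¹) the orbital term is -0.6Δo = -13542 cm⁻¹, with no excess pairing.
Low-spin: t₂g⁴ eg⁰, orbital CFSE = -1.6Δo = -36112 cm⁻¹; plus 1 excess pair × P = +28635 cm⁻¹; total -7477 cm⁻¹.
Thus E(LS) − E(HS) = 6065 cm⁻¹.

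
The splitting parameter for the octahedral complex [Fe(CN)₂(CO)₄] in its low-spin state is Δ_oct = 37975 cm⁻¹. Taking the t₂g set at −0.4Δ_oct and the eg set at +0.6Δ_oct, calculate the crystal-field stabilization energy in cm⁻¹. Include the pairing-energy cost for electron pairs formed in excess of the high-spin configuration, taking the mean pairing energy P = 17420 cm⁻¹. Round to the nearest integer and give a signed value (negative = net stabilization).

-56300

Ligand charges: 2×(-1) from CN⁻ and 4×(+0) from CO sum to -2; with overall charge +0, Fe is +2.
Fe is in group 8, so Fe²⁺ is d⁶ (8 − 2 = 6).
Electron filling gives t₂g⁶ eg⁰.
The orbital stabilization is -2.4Δ_oct = -2.4 × 37975 = -91140 cm⁻¹.
Pairing penalty: 3 pairs vs 1 in the high-spin reference → 2 extra × P = 34840 cm⁻¹.
Combining: -91140 + 34840 = -56300 cm⁻¹.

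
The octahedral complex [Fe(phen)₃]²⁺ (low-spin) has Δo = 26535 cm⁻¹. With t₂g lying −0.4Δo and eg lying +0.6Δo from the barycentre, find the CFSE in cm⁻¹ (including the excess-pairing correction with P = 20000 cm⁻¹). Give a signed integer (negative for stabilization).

phen is neutral, so the +2 overall charge sits on Fe: oxidation state +2.
Fe is in group 8, so Fe²⁺ is d⁶ (8 − 2 = 6).
Electron filling gives t₂g⁶ eg⁰.
CFSE(orbital) = 6×(-0.4Δo) + 0×(0.6Δo) = -2.4Δo; with Δo = 26535 cm⁻¹ that is -63684 cm⁻¹.
Relative to high-spin t₂g⁴ eg² (1 paired), the low-spin configuration has 2 additional pairs, contributing +2 × 20000 = +40000 cm⁻¹.
Combining: -63684 + 40000 = -23684 cm⁻¹.

-23684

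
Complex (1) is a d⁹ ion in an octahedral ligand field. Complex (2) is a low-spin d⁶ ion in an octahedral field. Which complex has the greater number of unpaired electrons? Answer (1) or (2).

(1): t2g^6 e_g^3 → 1 unpaired.
(2): t2g^6 e_g^0 → 0 unpaired.
So (1) has more unpaired electrons.

(1)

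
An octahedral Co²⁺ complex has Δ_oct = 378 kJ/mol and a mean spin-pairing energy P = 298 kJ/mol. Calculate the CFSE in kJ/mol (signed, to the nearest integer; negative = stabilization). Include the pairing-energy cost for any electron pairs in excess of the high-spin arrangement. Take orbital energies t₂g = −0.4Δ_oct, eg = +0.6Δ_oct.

-382

Co is in group 9, so Co²⁺ is d⁷ (9 − 2 = 7).
Since Δ_oct = 378 kJ/mol > P = 298 kJ/mol, the complex adopts the low-spin configuration.
Configuration: t₂g⁶ eg¹.
Orbital CFSE = -1.8Δ_oct = -1.8 × 378 = -680 kJ/mol.
Excess pairs vs high-spin: 3 − 2 = 1; pairing cost = +298 kJ/mol.
Net CFSE = -680 + 298 = -382 kJ/mol.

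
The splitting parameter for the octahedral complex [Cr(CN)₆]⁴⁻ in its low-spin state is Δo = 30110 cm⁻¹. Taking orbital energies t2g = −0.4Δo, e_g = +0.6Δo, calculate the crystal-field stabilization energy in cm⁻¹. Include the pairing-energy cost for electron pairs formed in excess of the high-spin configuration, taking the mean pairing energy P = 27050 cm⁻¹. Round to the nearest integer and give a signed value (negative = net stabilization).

-21126

Each CN⁻ contributes -1; 6 × (-1) = -6. With overall charge -4, Cr is in the +2 oxidation state.
Cr²⁺: group 6, so d-count = 6 − 2 = 4.
Configuration: t2g^4 e_g^0.
Orbital CFSE = 4(-0.4) + 0(0.6) = -1.6Δo = -1.6 × 30110 = -48176 cm⁻¹.
Relative to high-spin t2g^3 e_g^1 (0 paired), the low-spin configuration has 1 additional pair, contributing +1 × 27050 = +27050 cm⁻¹.
Net CFSE = -48176 + 27050 = -21126 cm⁻¹.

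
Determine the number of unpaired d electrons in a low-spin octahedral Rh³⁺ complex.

0

Rh³⁺: group 9, so d-count = 9 − 3 = 6.
Configuration: t₂g⁶ eg⁰, giving 0 unpaired electrons.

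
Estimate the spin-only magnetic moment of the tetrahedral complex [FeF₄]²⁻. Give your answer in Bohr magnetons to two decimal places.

Each F⁻ contributes -1; 4 × (-1) = -4. With overall charge -2, Fe is in the +2 oxidation state.
Fe²⁺: group 8, so d-count = 8 − 2 = 6.
Tetrahedral fields are weak (Δₜ ≈ 4/9 Δₒ), so electrons fill high-spin.
Configuration: e^3 t2^3 → 4 unpaired electrons.
μ(spin-only) = √[4(4+2)] = √24 ≈ 4.90 Bohr magnetons.

4.90 Bohr magnetons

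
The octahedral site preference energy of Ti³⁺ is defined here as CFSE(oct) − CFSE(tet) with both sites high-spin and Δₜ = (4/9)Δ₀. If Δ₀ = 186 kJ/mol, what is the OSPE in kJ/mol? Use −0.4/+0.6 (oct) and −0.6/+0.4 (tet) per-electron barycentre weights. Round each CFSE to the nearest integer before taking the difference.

Ti is in group 4, so Ti³⁺ is d¹ (4 − 3 = 1).
In an octahedral site d¹ (HS) is t2g^1 e_g^0, giving CFSE(oct) = -0.4Δ₀ = -74 kJ/mol.
Tetrahedral e^1 t2^0 gives -0.6Δₜ = -0.6 × (4/9) × 186 = -50 kJ/mol.
Subtracting, OSPE = -74 − (-50) = -24 kJ/mol.

-24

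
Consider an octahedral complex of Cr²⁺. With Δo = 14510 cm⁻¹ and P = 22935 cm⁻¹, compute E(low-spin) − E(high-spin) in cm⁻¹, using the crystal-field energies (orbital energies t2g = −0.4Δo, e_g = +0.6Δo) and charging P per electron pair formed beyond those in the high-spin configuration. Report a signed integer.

Cr is in group 6, so Cr²⁺ is d⁴ (6 − 2 = 4).
In the high-spin limit (t2g^3 e_g^1) the orbital term is -0.6Δo = -8706 cm⁻¹, with no excess pairing.
Low-spin: t2g^4 e_g^0, orbital CFSE = -1.6Δo = -23216 cm⁻¹; plus 1 excess pair × P = +22935 cm⁻¹; total -281 cm⁻¹.
Thus E(LS) − E(HS) = 8425 cm⁻¹.

8425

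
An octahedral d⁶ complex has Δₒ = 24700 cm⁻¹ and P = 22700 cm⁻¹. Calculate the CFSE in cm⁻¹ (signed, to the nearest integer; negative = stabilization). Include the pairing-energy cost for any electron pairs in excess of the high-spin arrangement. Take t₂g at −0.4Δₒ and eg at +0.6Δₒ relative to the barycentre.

-13880

Δₒ > P, so pairing is preferred: the ground state is low-spin.
That gives t₂g⁶ eg⁰.
Orbital CFSE = -2.4Δₒ = -2.4 × 24700 = -59280 cm⁻¹.
Excess pairs vs high-spin: 3 − 1 = 2; pairing cost = +45400 cm⁻¹.
Net CFSE = -59280 + 45400 = -13880 cm⁻¹.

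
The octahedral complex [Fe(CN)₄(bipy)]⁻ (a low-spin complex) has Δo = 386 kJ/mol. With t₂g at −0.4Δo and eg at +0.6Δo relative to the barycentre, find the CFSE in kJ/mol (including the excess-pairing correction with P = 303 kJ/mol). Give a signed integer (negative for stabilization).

Ligand charges: 4×(-1) from CN⁻ and 1×(+0) from bipy sum to -4; with overall charge -1, Fe is +3.
Fe³⁺: group 8, so d-count = 8 − 3 = 5.
Configuration: t₂g⁵ eg⁰.
The orbital stabilization is -2.0Δo = -2.0 × 386 = -772 kJ/mol.
High-spin d⁵ would be t₂g³ eg² with 0 pairs; low-spin has 2, so 2 excess pairs cost +2P = +606 kJ/mol.
Net CFSE = -772 + 606 = -166 kJ/mol.

-166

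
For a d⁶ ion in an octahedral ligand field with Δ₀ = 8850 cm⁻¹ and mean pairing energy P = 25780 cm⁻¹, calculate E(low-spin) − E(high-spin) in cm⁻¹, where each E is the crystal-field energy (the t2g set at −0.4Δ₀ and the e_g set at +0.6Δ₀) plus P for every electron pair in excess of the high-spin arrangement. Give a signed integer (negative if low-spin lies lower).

High-spin: t2g^4 e_g^2, CFSE = -0.4Δ₀ = -3540 cm⁻¹.
Low-spin t2g^6 e_g^0 gives -2.4Δ₀ = -21240 cm⁻¹, but forming 2 extra pairs costs 2P = 51560 cm⁻¹, so E(LS) = -21240 + 51560 = 30320 cm⁻¹.
Thus E(LS) − E(HS) = 33860 cm⁻¹.

33860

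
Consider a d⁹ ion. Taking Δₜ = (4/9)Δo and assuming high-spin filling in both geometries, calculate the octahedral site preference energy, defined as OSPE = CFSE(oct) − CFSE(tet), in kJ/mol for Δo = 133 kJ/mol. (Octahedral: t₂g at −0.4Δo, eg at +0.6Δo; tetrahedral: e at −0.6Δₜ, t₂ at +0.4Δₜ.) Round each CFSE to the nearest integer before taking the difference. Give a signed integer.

-56

In an octahedral site d⁹ (HS) is t2g^6 e_g^3, giving CFSE(oct) = -0.6Δo = -80 kJ/mol.
Tetrahedral e^4 t2^5 gives -0.4Δₜ = -0.4 × (4/9) × 133 = -24 kJ/mol.
OSPE = -80 − (-24) = -56 kJ/mol.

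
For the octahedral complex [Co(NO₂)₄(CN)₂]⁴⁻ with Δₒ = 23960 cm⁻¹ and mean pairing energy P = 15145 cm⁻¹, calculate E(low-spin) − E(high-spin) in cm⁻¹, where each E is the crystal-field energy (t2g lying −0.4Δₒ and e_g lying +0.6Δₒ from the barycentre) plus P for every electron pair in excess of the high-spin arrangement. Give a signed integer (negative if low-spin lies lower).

-8815

Ligand charges: 4×(-1) from NO₂⁻ and 2×(-1) from CN⁻ sum to -6; with overall charge -4, Co is +2.
Co sits in group 9; removing 2 electrons leaves Co²⁺ with 9 − 2 = 7 d electrons.
High-spin d⁷ fills as t2g^5 e_g^2 with CFSE 5(−0.4) + 2(+0.6) = -0.8Δₒ = -19168 cm⁻¹.
For low-spin the configuration is t2g^6 e_g^1: orbital energy -1.8 × 23960 = -43128 cm⁻¹, and 1 additional pair relative to high-spin adds 15145 cm⁻¹, giving -27983 cm⁻¹.
Thus E(LS) − E(HS) = -8815 cm⁻¹.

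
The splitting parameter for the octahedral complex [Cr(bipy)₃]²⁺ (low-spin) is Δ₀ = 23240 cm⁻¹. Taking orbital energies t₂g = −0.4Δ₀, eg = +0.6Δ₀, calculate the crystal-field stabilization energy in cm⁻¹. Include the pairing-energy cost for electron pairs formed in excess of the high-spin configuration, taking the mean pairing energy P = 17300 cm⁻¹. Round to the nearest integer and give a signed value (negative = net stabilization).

-19884

bipy is neutral, so the +2 overall charge sits on Cr: oxidation state +2.
Cr sits in group 6; removing 2 electrons leaves Cr²⁺ with 6 − 2 = 4 d electrons.
The d⁴ electrons fill as t₂g⁴ eg⁰.
CFSE(orbital) = 4×(-0.4Δ₀) + 0×(0.6Δ₀) = -1.6Δ₀; with Δ₀ = 23240 cm⁻¹ that is -37184 cm⁻¹.
Pairing penalty: 1 pair vs 0 in the high-spin reference → 1 extra × P = 17300 cm⁻¹.
Overall CFSE = -37184 + 17300 = -19884 cm⁻¹.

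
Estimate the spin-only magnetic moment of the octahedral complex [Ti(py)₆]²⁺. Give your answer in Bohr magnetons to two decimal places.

py is neutral, so the +2 overall charge sits on Ti: oxidation state +2.
Group 4 minus oxidation state +2 gives a d² configuration for Ti²⁺.
For octahedral d² the high- and low-spin configurations coincide.
Configuration: t₂g² eg⁰ → 2 unpaired electrons.
μ(spin-only) = √[2(2+2)] = √8 ≈ 2.83 Bohr magnetons.

2.83 Bohr magnetons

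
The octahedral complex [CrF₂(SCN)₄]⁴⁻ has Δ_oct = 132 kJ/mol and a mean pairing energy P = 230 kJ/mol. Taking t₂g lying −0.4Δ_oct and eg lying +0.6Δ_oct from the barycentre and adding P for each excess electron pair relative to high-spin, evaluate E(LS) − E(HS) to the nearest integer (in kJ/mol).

98

Ligand charges: 2×(-1) from F⁻ and 4×(-1) from SCN⁻ sum to -6; with overall charge -4, Cr is +2.
Cr²⁺: group 6, so d-count = 6 − 2 = 4.
High-spin d⁴ fills as t₂g³ eg¹ with CFSE 3(−0.4) + 1(+0.6) = -0.6Δ_oct = -79 kJ/mol.
Low-spin: t₂g⁴ eg⁰, orbital CFSE = -1.6Δ_oct = -211 kJ/mol; plus 1 excess pair × P = +230 kJ/mol; total 19 kJ/mol.
Thus E(LS) − E(HS) = 98 kJ/mol.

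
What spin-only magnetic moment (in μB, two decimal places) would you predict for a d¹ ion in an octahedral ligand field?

Configuration: t₂g¹ eg⁰ → 1 unpaired electron.
μ(spin-only) = √[1(1+2)] = √3 ≈ 1.73 μB.

1.73 μB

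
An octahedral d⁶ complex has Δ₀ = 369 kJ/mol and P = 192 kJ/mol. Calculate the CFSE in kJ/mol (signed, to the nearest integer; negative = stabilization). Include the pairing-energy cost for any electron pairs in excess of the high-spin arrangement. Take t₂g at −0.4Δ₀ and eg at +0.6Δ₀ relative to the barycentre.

-502

Δ₀ > P, so pairing is preferred: the ground state is low-spin.
Filling d⁶ accordingly: t₂g⁶ eg⁰.
Orbital CFSE = -2.4Δ₀ = -2.4 × 369 = -886 kJ/mol.
Excess pairs vs high-spin: 3 − 1 = 2; pairing cost = +384 kJ/mol.
Net CFSE = -886 + 384 = -502 kJ/mol.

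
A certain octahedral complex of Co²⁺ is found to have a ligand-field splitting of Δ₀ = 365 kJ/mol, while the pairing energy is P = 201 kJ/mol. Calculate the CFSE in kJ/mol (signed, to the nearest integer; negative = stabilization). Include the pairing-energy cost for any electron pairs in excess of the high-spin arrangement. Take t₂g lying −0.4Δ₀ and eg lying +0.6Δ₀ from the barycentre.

Co is in group 9, so Co²⁺ is d⁷ (9 − 2 = 7).
Here Δ₀ > P (365 > 201), so the low-spin state is favoured.
That gives t₂g⁶ eg¹.
Orbital CFSE = -1.8Δ₀ = -1.8 × 365 = -657 kJ/mol.
Excess pairs vs high-spin: 3 − 2 = 1; pairing cost = +201 kJ/mol.
Net CFSE = -657 + 201 = -456 kJ/mol.

-456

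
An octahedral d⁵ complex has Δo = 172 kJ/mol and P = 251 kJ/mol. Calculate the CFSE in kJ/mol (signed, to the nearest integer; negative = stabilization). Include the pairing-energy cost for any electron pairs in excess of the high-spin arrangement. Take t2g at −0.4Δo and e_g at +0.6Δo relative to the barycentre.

Δo < P, so pairing is avoided: the ground state is high-spin.
Filling d⁵ accordingly: t2g^3 e_g^2.
Orbital CFSE = 0.0Δo = 0.0 × 172 = 0 kJ/mol.
High-spin has no excess pairs, so no pairing correction applies.

0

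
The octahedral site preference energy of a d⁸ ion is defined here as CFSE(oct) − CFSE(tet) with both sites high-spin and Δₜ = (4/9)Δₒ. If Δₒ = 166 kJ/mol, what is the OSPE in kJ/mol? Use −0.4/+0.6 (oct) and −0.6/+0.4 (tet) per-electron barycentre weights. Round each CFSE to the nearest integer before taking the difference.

-140

Octahedral (high-spin): t2g^6 e_g^2, CFSE = 6(−0.4) + 2(+0.6) = -1.2Δₒ = -1.2 × 166 = -199 kJ/mol.
In a tetrahedral site the filling is e^4 t2^4: CFSE(tet) = -0.8Δₜ = -0.8 × (4/9)(166) = -59 kJ/mol.
OSPE = CFSE(oct) − CFSE(tet) = -199 − (-59) = -140 kJ/mol.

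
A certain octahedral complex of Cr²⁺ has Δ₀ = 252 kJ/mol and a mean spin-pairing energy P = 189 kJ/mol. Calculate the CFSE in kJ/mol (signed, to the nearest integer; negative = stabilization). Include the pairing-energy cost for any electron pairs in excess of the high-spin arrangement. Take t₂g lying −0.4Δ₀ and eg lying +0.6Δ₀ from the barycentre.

Cr sits in group 6; removing 2 electrons leaves Cr²⁺ with 6 − 2 = 4 d electrons.
With Δ₀ > P the complex is low-spin.
That gives t₂g⁴ eg⁰.
Orbital CFSE = -1.6Δ₀ = -1.6 × 252 = -403 kJ/mol.
Excess pairs vs high-spin: 1 − 0 = 1; pairing cost = +189 kJ/mol.
Net CFSE = -403 + 189 = -214 kJ/mol.

-214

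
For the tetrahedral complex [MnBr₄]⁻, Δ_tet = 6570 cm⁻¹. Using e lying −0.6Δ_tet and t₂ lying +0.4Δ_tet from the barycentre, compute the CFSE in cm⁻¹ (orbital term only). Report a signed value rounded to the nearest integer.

-2628

Each Br⁻ contributes -1; 4 × (-1) = -4. With overall charge -1, Mn is in the +3 oxidation state.
Mn is in group 7, so Mn³⁺ is d⁴ (7 − 3 = 4).
Tetrahedral splitting is small, so the complex is high-spin.
Electron filling gives e² t₂².
Orbital CFSE = 2(-0.6) + 2(0.4) = -0.4Δ_tet = -0.4 × 6570 = -2628 cm⁻¹.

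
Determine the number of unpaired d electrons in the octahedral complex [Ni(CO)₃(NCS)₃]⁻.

2

Ligand charges: 3×(+0) from CO and 3×(-1) from NCS⁻ sum to -3; with overall charge -1, Ni is +2.
Ni sits in group 10; removing 2 electrons leaves Ni²⁺ with 10 − 2 = 8 d electrons.
Configuration: t₂g⁶ eg², giving 2 unpaired electrons.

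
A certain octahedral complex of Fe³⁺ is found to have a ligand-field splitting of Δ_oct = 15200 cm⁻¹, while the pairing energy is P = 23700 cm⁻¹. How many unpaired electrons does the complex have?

5

Fe is in group 8, so Fe³⁺ is d⁵ (8 − 3 = 5).
With Δ_oct < P the complex is high-spin.
Filling d⁵ accordingly: t₂g³ eg².
Unpaired electrons: 5.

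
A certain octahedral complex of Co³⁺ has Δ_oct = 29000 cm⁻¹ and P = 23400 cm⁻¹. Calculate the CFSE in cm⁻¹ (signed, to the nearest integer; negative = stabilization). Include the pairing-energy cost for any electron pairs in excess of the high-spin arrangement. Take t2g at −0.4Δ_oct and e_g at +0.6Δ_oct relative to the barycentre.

Co³⁺: group 9, so d-count = 9 − 3 = 6.
Since Δ_oct = 29000 cm⁻¹ > P = 23400 cm⁻¹, the complex adopts the low-spin configuration.
That gives t2g^6 e_g^0.
Orbital CFSE = -2.4Δ_oct = -2.4 × 29000 = -69600 cm⁻¹.
Excess pairs vs high-spin: 3 − 1 = 2; pairing cost = +46800 cm⁻¹.
Net CFSE = -69600 + 46800 = -22800 cm⁻¹.

-22800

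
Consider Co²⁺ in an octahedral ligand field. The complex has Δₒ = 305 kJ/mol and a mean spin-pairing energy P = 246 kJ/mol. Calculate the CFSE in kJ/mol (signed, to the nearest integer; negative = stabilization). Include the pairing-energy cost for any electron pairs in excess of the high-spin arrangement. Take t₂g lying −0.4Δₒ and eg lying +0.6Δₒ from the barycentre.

-303

Co is in group 9, so Co²⁺ is d⁷ (9 − 2 = 7).
Δₒ > P, so pairing is preferred: the ground state is low-spin.
That gives t₂g⁶ eg¹.
Orbital CFSE = -1.8Δₒ = -1.8 × 305 = -549 kJ/mol.
Excess pairs vs high-spin: 3 − 2 = 1; pairing cost = +246 kJ/mol.
Net CFSE = -549 + 246 = -303 kJ/mol.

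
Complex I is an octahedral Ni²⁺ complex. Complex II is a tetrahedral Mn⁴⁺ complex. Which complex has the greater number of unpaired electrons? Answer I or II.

I: Ni sits in group 10; removing 2 electrons leaves Ni²⁺ with 10 − 2 = 8 d electrons; For octahedral d⁸ the high- and low-spin configurations coincide; t₂g⁶ eg² → 2 unpaired.
II: Mn⁴⁺: group 7, so d-count = 7 − 4 = 3; Tetrahedral splitting is small, so the complex is high-spin; e^2 t2^1 → 3 unpaired.
So II has more unpaired electrons.

II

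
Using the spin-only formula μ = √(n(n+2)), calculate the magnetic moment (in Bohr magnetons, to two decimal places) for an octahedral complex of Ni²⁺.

Ni²⁺: group 10, so d-count = 10 − 2 = 8.
For octahedral d⁸ the high- and low-spin configurations coincide.
Configuration: t₂g⁶ eg² → 2 unpaired electrons.
μ(spin-only) = √[2(2+2)] = √8 ≈ 2.83 Bohr magnetons.

2.83 Bohr magnetons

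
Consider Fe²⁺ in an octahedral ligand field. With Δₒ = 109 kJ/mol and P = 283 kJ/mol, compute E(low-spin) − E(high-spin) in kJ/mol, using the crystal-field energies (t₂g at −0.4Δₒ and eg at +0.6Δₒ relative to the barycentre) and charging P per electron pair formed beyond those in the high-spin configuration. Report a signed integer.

348

Fe²⁺: group 8, so d-count = 8 − 2 = 6.
In the high-spin limit (t₂g⁴ eg²) the orbital term is -0.4Δₒ = -44 kJ/mol, with no excess pairing.
Low-spin t₂g⁶ eg⁰ gives -2.4Δₒ = -262 kJ/mol, but forming 2 extra pairs costs 2P = 566 kJ/mol, so E(LS) = -262 + 566 = 304 kJ/mol.
E(LS) − E(HS) = 304 − (-44) = 348 kJ/mol.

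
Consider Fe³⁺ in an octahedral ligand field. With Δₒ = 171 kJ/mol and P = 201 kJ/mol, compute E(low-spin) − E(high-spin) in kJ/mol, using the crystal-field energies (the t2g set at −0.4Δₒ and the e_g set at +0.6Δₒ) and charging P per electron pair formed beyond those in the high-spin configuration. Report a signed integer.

60

Fe³⁺: group 8, so d-count = 8 − 3 = 5.
In the high-spin limit (t2g^3 e_g^2) the orbital term is 0.0Δₒ = 0 kJ/mol, with no excess pairing.
Low-spin: t2g^5 e_g^0, orbital CFSE = -2.0Δₒ = -342 kJ/mol; plus 2 excess pairs × P = +402 kJ/mol; total 60 kJ/mol.
E(LS) − E(HS) = 60 − (0) = 60 kJ/mol.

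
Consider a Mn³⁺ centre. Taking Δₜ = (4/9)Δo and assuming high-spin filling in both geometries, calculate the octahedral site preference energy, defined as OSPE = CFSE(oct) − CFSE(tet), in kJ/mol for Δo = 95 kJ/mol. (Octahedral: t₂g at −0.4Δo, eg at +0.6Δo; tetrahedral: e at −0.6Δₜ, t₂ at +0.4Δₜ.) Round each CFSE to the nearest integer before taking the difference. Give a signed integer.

Mn³⁺: group 7, so d-count = 7 − 3 = 4.
Octahedral (high-spin): t₂g³ eg¹, CFSE = 3(−0.4) + 1(+0.6) = -0.6Δo = -0.6 × 95 = -57 kJ/mol.
Tetrahedral e² t₂² gives -0.4Δₜ = -0.4 × (4/9) × 95 = -17 kJ/mol.
OSPE = -57 − (-17) = -40 kJ/mol.

-40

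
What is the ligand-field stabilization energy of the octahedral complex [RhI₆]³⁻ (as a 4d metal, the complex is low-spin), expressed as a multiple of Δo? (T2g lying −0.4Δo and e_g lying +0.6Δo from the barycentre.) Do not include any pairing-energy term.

-2.4 Δo

Each I⁻ contributes -1; 6 × (-1) = -6. With overall charge -3, Rh is in the +3 oxidation state.
Rh is in group 9, so Rh³⁺ is d⁶ (9 − 3 = 6).
Configuration: t2g^6 e_g^0.
CFSE = 6(-0.4Δo) + 0(0.6Δo) = -2.4Δo + 0.0Δo = -2.4Δo.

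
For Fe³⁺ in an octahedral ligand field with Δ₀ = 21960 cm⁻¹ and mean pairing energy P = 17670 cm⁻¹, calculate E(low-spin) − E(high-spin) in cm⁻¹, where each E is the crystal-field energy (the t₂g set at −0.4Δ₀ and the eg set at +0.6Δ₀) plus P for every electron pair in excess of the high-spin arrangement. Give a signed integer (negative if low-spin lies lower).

Fe³⁺: group 8, so d-count = 8 − 3 = 5.
High-spin: t₂g³ eg², CFSE = 0.0Δ₀ = 0 cm⁻¹.
Low-spin: t₂g⁵ eg⁰, orbital CFSE = -2.0Δ₀ = -43920 cm⁻¹; plus 2 excess pairs × P = +35340 cm⁻¹; total -8580 cm⁻¹.
The difference is -8580 − (0) = -8580 cm⁻¹, so low-spin lies lower.

-8580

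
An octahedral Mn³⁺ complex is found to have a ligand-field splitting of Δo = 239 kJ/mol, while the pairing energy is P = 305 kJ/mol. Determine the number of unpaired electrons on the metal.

Mn³⁺: group 7, so d-count = 7 − 3 = 4.
Δo < P, so pairing is avoided: the ground state is high-spin.
That gives t2g^3 e_g^1.
Unpaired electrons: 4.

4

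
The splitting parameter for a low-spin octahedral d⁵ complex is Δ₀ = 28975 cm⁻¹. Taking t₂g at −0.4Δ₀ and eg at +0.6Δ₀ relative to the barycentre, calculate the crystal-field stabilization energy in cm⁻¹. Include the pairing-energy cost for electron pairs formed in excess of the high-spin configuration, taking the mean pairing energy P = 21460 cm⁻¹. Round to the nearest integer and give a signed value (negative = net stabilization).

Configuration: t₂g⁵ eg⁰.
The orbital stabilization is -2.0Δ₀ = -2.0 × 28975 = -57950 cm⁻¹.
Pairing penalty: 2 pairs vs 0 in the high-spin reference → 2 extra × P = 42920 cm⁻¹.
Net CFSE = -57950 + 42920 = -15030 cm⁻¹.

-15030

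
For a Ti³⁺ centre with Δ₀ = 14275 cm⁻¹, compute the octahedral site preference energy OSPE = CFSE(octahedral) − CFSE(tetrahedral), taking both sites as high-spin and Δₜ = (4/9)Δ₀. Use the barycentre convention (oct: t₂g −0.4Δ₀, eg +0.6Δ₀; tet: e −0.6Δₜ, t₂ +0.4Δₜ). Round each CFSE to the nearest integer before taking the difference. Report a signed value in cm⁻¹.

Ti³⁺: group 4, so d-count = 4 − 3 = 1.
Octahedral (high-spin): t2g^1 e_g^0, CFSE = 1(−0.4) + 0(+0.6) = -0.4Δ₀ = -0.4 × 14275 = -5710 cm⁻¹.
Tetrahedral: e^1 t2^0, CFSE = 1(−0.6) + 0(+0.4) = -0.6Δₜ = -0.6 × (4/9) × 14275 = -3807 cm⁻¹.
Subtracting, OSPE = -5710 − (-3807) = -1903 cm⁻¹.

-1903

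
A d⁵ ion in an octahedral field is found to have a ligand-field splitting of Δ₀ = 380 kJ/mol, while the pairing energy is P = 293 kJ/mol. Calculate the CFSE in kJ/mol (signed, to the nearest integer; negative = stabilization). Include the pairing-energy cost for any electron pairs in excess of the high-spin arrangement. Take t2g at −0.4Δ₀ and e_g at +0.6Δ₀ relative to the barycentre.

Δ₀ > P, so pairing is preferred: the ground state is low-spin.
Filling d⁵ accordingly: t2g^5 e_g^0.
Orbital CFSE = -2.0Δ₀ = -2.0 × 380 = -760 kJ/mol.
Excess pairs vs high-spin: 2 − 0 = 2; pairing cost = +586 kJ/mol.
Net CFSE = -760 + 586 = -174 kJ/mol.

-174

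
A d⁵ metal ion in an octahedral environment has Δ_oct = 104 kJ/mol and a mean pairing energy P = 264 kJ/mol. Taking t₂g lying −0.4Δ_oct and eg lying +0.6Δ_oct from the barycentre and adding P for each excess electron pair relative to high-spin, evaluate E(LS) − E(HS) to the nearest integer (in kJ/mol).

High-spin: t₂g³ eg², CFSE = 0.0Δ_oct = 0 kJ/mol.
For low-spin the configuration is t₂g⁵ eg⁰: orbital energy -2.0 × 104 = -208 kJ/mol, and 2 additional pairs relative to high-spin add 528 kJ/mol, giving 320 kJ/mol.
The difference is 320 − (0) = 320 kJ/mol, so high-spin lies lower.

320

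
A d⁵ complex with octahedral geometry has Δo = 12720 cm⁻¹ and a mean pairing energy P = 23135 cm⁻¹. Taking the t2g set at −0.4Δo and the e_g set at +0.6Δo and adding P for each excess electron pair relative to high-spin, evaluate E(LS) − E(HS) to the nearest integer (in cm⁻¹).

High-spin: t2g^3 e_g^2, CFSE = 0.0Δo = 0 cm⁻¹.
For low-spin the configuration is t2g^5 e_g^0: orbital energy -2.0 × 12720 = -25440 cm⁻¹, and 2 additional pairs relative to high-spin add 46270 cm⁻¹, giving 20830 cm⁻¹.
The difference is 20830 − (0) = 20830 cm⁻¹, so high-spin lies lower.

20830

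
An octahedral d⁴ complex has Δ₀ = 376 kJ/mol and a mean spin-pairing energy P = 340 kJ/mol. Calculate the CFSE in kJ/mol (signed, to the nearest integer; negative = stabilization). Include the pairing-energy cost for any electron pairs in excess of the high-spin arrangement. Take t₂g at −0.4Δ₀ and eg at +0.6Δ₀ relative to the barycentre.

-262

With Δ₀ > P the complex is low-spin.
Configuration: t₂g⁴ eg⁰.
Orbital CFSE = -1.6Δ₀ = -1.6 × 376 = -602 kJ/mol.
Excess pairs vs high-spin: 1 − 0 = 1; pairing cost = +340 kJ/mol.
Net CFSE = -602 + 340 = -262 kJ/mol.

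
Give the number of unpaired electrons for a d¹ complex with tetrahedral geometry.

1

Tetrahedral splitting is small, so the complex is high-spin.
Configuration: e¹ t₂⁰, giving 1 unpaired electron.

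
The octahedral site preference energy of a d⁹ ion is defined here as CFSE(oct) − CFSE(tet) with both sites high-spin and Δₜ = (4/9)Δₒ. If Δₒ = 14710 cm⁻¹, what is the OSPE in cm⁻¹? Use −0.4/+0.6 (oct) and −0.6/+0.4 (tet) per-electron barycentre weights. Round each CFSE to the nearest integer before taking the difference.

-6211

Octahedral high-spin t2g^6 e_g^3: CFSE = -0.6 × 14710 = -8826 cm⁻¹.
Tetrahedral: e^4 t2^5, CFSE = 4(−0.6) + 5(+0.4) = -0.4Δₜ = -0.4 × (4/9) × 14710 = -2615 cm⁻¹.
OSPE = -8826 − (-2615) = -6211 cm⁻¹.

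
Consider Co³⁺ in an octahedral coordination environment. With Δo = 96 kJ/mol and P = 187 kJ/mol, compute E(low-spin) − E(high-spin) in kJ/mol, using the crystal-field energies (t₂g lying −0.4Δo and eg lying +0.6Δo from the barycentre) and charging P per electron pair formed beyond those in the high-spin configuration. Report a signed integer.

Co³⁺: group 9, so d-count = 9 − 3 = 6.
High-spin: t₂g⁴ eg², CFSE = -0.4Δo = -38 kJ/mol.
Low-spin: t₂g⁶ eg⁰, orbital CFSE = -2.4Δo = -230 kJ/mol; plus 2 excess pairs × P = +374 kJ/mol; total 144 kJ/mol.
Thus E(LS) − E(HS) = 182 kJ/mol.

182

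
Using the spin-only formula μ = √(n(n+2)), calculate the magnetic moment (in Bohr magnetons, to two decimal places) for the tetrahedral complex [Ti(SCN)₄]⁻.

Each SCN⁻ contributes -1; 4 × (-1) = -4. With overall charge -1, Ti is in the +3 oxidation state.
Ti sits in group 4; removing 3 electrons leaves Ti³⁺ with 4 − 3 = 1 d electrons.
With tetrahedral geometry the complex is necessarily high-spin.
Configuration: e¹ t₂⁰ → 1 unpaired electron.
μ(spin-only) = √[1(1+2)] = √3 ≈ 1.73 Bohr magnetons.

1.73 Bohr magnetons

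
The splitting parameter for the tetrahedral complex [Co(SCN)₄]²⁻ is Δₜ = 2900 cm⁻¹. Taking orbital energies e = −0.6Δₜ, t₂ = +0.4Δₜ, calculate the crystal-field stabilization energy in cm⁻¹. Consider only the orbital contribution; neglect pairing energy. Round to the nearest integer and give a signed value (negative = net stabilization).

-3480

Each SCN⁻ contributes -1; 4 × (-1) = -4. With overall charge -2, Co is in the +2 oxidation state.
Group 9 minus oxidation state +2 gives a d⁷ configuration for Co²⁺.
Tetrahedral splitting is small, so the complex is high-spin.
The d⁷ electrons fill as e⁴ t₂³.
CFSE(orbital) = 4×(-0.6Δₜ) + 3×(0.4Δₜ) = -1.2Δₜ; with Δₜ = 2900 cm⁻¹ that is -3480 cm⁻¹.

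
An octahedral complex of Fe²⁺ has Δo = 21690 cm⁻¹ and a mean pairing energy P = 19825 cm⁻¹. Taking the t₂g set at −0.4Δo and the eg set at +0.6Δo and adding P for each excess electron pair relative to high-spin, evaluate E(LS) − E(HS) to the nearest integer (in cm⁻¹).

Fe sits in group 8; removing 2 electrons leaves Fe²⁺ with 8 − 2 = 6 d electrons.
In the high-spin limit (t₂g⁴ eg²) the orbital term is -0.4Δo = -8676 cm⁻¹, with no excess pairing.
For low-spin the configuration is t₂g⁶ eg⁰: orbital energy -2.4 × 21690 = -52056 cm⁻¹, and 2 additional pairs relative to high-spin add 39650 cm⁻¹, giving -12406 cm⁻¹.
E(LS) − E(HS) = -12406 − (-8676) = -3730 cm⁻¹.

-3730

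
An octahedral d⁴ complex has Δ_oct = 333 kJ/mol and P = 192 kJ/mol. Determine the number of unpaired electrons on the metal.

With Δ_oct > P the complex is low-spin.
That gives t2g^4 e_g^0.
Unpaired electrons: 2.

2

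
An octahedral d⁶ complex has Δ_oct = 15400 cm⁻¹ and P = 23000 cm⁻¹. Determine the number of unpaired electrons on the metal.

With Δ_oct < P the complex is high-spin.
Filling d⁶ accordingly: t₂g⁴ eg².
Unpaired electrons: 4.

4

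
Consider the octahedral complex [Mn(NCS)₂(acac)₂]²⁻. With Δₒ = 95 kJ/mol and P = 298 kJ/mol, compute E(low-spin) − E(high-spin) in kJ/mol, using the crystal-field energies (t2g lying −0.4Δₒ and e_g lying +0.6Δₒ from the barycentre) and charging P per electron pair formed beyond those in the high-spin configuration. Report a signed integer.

406

Ligand charges: 2×(-1) from NCS⁻ and 2×(-1) from acac⁻ sum to -4; with overall charge -2, Mn is +2.
Group 7 minus oxidation state +2 gives a d⁵ configuration for Mn²⁺.
High-spin d⁵ fills as t2g^3 e_g^2 with CFSE 3(−0.4) + 2(+0.6) = 0.0Δₒ = 0 kJ/mol.
Low-spin: t2g^5 e_g^0, orbital CFSE = -2.0Δₒ = -190 kJ/mol; plus 2 excess pairs × P = +596 kJ/mol; total 406 kJ/mol.
E(LS) − E(HS) = 406 − (0) = 406 kJ/mol.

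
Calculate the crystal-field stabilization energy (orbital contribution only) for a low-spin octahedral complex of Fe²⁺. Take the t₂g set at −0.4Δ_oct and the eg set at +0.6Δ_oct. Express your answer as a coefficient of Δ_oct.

-2.4 Δ_oct

Group 8 minus oxidation state +2 gives a d⁶ configuration for Fe²⁺.
Configuration: t₂g⁶ eg⁰.
CFSE = 6(-0.4Δ_oct) + 0(0.6Δ_oct) = -2.4Δ_oct + 0.0Δ_oct = -2.4Δ_oct.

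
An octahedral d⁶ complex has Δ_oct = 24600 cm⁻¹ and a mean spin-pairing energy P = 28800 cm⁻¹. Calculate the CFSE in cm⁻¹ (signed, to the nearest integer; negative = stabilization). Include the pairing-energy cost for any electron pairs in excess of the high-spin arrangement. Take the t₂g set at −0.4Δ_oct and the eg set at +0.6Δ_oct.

-9840

Here Δ_oct < P (24600 < 28800), so the high-spin state is favoured.
That gives t₂g⁴ eg².
Orbital CFSE = -0.4Δ_oct = -0.4 × 24600 = -9840 cm⁻¹.
High-spin has no excess pairs, so no pairing correction applies.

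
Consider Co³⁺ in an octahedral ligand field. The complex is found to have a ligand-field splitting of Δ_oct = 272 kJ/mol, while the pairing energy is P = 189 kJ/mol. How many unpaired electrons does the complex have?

Co³⁺: group 9, so d-count = 9 − 3 = 6.
With Δ_oct > P the complex is low-spin.
Filling d⁶ accordingly: t₂g⁶ eg⁰.
Unpaired electrons: 0.

0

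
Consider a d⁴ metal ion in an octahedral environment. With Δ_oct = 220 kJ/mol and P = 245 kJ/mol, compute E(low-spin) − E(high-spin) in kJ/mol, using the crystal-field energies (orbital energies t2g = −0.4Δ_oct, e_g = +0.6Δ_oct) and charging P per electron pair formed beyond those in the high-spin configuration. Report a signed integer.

High-spin d⁴ fills as t2g^3 e_g^1 with CFSE 3(−0.4) + 1(+0.6) = -0.6Δ_oct = -132 kJ/mol.
Low-spin t2g^4 e_g^0 gives -1.6Δ_oct = -352 kJ/mol, but forming 1 extra pair costs 1P = 245 kJ/mol, so E(LS) = -352 + 245 = -107 kJ/mol.
E(LS) − E(HS) = -107 − (-132) = 25 kJ/mol.

25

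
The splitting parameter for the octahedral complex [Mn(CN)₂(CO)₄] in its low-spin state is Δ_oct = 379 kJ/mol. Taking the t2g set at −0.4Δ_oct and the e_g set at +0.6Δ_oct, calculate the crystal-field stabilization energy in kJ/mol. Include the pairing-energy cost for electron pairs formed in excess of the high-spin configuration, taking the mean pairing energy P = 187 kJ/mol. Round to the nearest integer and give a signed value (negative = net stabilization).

Ligand charges: 2×(-1) from CN⁻ and 4×(+0) from CO sum to -2; with overall charge +0, Mn is +2.
Mn is in group 7, so Mn²⁺ is d⁵ (7 − 2 = 5).
The d⁵ electrons fill as t2g^5 e_g^0.
CFSE(orbital) = 5×(-0.4Δ_oct) + 0×(0.6Δ_oct) = -2.0Δ_oct; with Δ_oct = 379 kJ/mol that is -758 kJ/mol.
Pairing penalty: 2 pairs vs 0 in the high-spin reference → 2 extra × P = 374 kJ/mol.
Overall CFSE = -758 + 374 = -384 kJ/mol.

-384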